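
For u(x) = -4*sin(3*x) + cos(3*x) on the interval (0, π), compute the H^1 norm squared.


||u||_{H^1(0,π)}^2 = 85*π

u'(x) = -3*sin(3*x) - 12*cos(3*x).
Expand u² and (u')² and integrate term by term on (0, π), using: for integers n ≥ 1, ∫_0^π sin²(nx) dx = ∫_0^π cos²(nx) dx = π/2; for n ≠ n', ∫_0^π sin(nx)sin(n'x) dx = ∫_0^π cos(nx)cos(n'x) dx = 0; and by product-to-sum, ∫_0^π sin(nx)cos(n'x) dx = ½∫_0^π [sin((n+n')x) + sin((n−n')x)] dx, which is 0 when n+n' is even and 2n/(n²−n'²) when n+n' is odd (it need not vanish on (0, π)).
  u² squared terms: (-4)²·∫sin(3x)² dx = 16·π/2 = 8*π;  (1)²·∫cos(3x)² dx = 1·π/2 = π/2.
  u² cross terms: 2·(-4)·(1)·∫sin(3x)·cos(3x) dx = -8·(0) = 0.
  So ∫_0^π u² dx = 8*π + π/2 + 0 = 17*π/2.
  (u')² squared terms: (-12)²·∫cos(3x)² dx = 144·π/2 = 72*π;  (-3)²·∫sin(3x)² dx = 9·π/2 = 9*π/2.
  (u')² cross terms: 2·(-12)·(-3)·∫cos(3x)·sin(3x) dx = 72·(0) = 0.
  So ∫_0^π (u')² dx = 72*π + 9*π/2 + 0 = 153*π/2.
||u||_{H^1}^2 = (17*π/2) + (153*π/2) = 85*π.


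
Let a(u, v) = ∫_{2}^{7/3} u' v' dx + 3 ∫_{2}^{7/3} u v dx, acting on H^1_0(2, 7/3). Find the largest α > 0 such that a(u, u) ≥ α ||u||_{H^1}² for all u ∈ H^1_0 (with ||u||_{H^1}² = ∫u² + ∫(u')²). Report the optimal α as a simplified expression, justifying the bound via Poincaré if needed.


α = 1

Coercivity of a(·,·) on H^1_0(2, 7/3) means a(u, u) ≥ α ||u||_{H^1}² for every u ∈ H^1_0.
The interval has length L = 1/3, and Poincaré/coercivity depend only on L. Here a(u, u) = ∫(u')² + (3)·∫u².
Here c = 3 ≥ 1, so a(u,u) = ∫(u')² + c∫u² ≥ ∫(u')² + ∫u² = ||u||_{H^1}², i.e. α = 1 works. No larger α is possible: a(u,u) ≥ α||u||_{H^1}² means (1−α)∫(u')² ≥ (α−c)∫u², and for the modes u_n = sin(nπ(x−x₀)/L) (x₀ the left endpoint) one has ∫u_n²/∫(u_n')² = (L/(nπ))² → 0, so a(u_n,u_n)/||u_n||_{H^1}² → 1. Hence the optimal constant is α = 1.
Therefore α = 1.


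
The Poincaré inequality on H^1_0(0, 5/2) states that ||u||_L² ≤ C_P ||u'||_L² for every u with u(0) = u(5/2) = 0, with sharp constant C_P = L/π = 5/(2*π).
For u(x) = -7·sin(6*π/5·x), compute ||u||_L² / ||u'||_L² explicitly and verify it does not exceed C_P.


||u||_L² / ||u'||_L² = 5/(6*π) < C_P = 5/(2*π).

u(x) = -7·sin(6*π/5·x), so u'(x) = -42*π*cos(6*π*x/5)/5.
Writing u(x) = A·sin(kπx/L) with A = -7 and k = 3, use ∫_0^L sin²(kπx/L) dx = L/2 and ∫_0^L cos²(kπx/L) dx = L/2.
u² = 49·sin²(6*π/5·x) and (u')² = 1764*π^2/25·cos²(6*π/5·x), and each of sin², cos² integrates to L/2 = 5/4 over (0, 5/2).
∫_0^5/2 u² dx = 245/4, so ||u||_L² = 7*sqrt(5)/2.
∫_0^5/2 (u')² dx = 441*π^2/5, so ||u'||_L² = 21*sqrt(5)*π/5.
Ratio ||u||_L² / ||u'||_L² = 5/(6*π).
Sharp Poincaré constant on H^1_0(0, 5/2) is C_P = L/π = 5/(2*π), achieved by sin(2*π/5·x).
This is the k = 3 harmonic; the ratio L/(kπ) is strictly less than C_P = L/π, consistent with the sharp inequality ||u||_L² ≤ C_P ||u'||_L².


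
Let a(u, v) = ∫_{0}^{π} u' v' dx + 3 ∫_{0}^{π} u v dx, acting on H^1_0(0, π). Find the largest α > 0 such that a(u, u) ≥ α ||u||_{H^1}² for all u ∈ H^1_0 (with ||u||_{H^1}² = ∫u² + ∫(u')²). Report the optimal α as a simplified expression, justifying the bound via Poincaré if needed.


α = 1

Coercivity of a(·,·) on H^1_0(0, π) means a(u, u) ≥ α ||u||_{H^1}² for every u ∈ H^1_0.
The interval has length L = π, and Poincaré/coercivity depend only on L. Here a(u, u) = ∫(u')² + (3)·∫u².
Here c = 3 ≥ 1, so a(u,u) = ∫(u')² + c∫u² ≥ ∫(u')² + ∫u² = ||u||_{H^1}², i.e. α = 1 works. No larger α is possible: a(u,u) ≥ α||u||_{H^1}² means (1−α)∫(u')² ≥ (α−c)∫u², and for the modes u_n = sin(nπ(x−x₀)/L) (x₀ the left endpoint) one has ∫u_n²/∫(u_n')² = (L/(nπ))² → 0, so a(u_n,u_n)/||u_n||_{H^1}² → 1. Hence the optimal constant is α = 1.
Therefore α = 1.


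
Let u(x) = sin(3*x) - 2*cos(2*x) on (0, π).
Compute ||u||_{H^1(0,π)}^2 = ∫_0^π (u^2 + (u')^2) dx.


||u||_{H^1(0,π)}^2 = -24 + 15*π

u'(x) = 4*sin(2*x) + 3*cos(3*x).
Expand u² and (u')² and integrate term by term on (0, π), using: for integers n ≥ 1, ∫_0^π sin²(nx) dx = ∫_0^π cos²(nx) dx = π/2; for n ≠ n', ∫_0^π sin(nx)sin(n'x) dx = ∫_0^π cos(nx)cos(n'x) dx = 0; and by product-to-sum, ∫_0^π sin(nx)cos(n'x) dx = ½∫_0^π [sin((n+n')x) + sin((n−n')x)] dx, which is 0 when n+n' is even and 2n/(n²−n'²) when n+n' is odd (it need not vanish on (0, π)).
  u² squared terms: (-2)²·∫cos(2x)² dx = 4·π/2 = 2*π;  (1)²·∫sin(3x)² dx = 1·π/2 = π/2.
  u² cross terms: 2·(-2)·(1)·∫cos(2x)·sin(3x) dx = -4·(6/5) = -24/5.
  So ∫_0^π u² dx = 2*π + π/2 − 24/5 = -24/5 + 5*π/2.
  (u')² squared terms: (3)²·∫cos(3x)² dx = 9·π/2 = 9*π/2;  (4)²·∫sin(2x)² dx = 16·π/2 = 8*π.
  (u')² cross terms: 2·(3)·(4)·∫cos(3x)·sin(2x) dx = 24·(-4/5) = -96/5.
  So ∫_0^π (u')² dx = 9*π/2 + 8*π − 96/5 = -96/5 + 25*π/2.
||u||_{H^1}^2 = (-24/5 + 5*π/2) + (-96/5 + 25*π/2) = -24 + 15*π.


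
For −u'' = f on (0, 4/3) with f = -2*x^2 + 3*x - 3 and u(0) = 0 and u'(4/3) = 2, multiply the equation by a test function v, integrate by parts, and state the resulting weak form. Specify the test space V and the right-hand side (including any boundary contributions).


V = {v ∈ H^1(0, 4/3) : v(0) = 0} (test functions vanish at x = 0 where u is specified); weak form: ∫_0^4/3 u'v' dx = ∫_0^4/3 (-2*x^2 + 3*x - 3) v dx + 2·v(4/3) for all v ∈ V.

Multiply both sides by a test function v and integrate from 0 to 4/3:
  ∫_0^4/3 −u''(x) v(x) dx = ∫_0^4/3 f(x) v(x) dx.
Integrate the LHS by parts once:
  ∫_0^4/3 −u'' v dx = −[u'(x) v(x)]_0^4/3 + ∫_0^4/3 u'(x) v'(x) dx.
Thus ∫_0^4/3 u'(x) v'(x) dx = ∫_0^4/3 f(x) v(x) dx + [u'(x) v(x)]_0^4/3.
Choose V so that boundary terms are either known or forced to vanish.
Mixed BC: u(0) = 0 (Dirichlet) and u'(4/3) = 2 (Neumann). Define V = {v ∈ H^1(0, 4/3) : v(0) = 0}. Then [u' v]_0^4/3 = u'(4/3)·v(4/3) − u'(0)·0 = 2·v(4/3).
Weak formulation: find u (satisfying any essential BC) such that ∫_0^4/3 u'(x) v'(x) dx = ∫_0^4/3 f v dx + 2·v(4/3) for all v ∈ V (Dirichlet at 0 absorbed into V; Neumann datum at x = 4/3 contributes the boundary term).
Substituting f(x) = -2*x^2 + 3*x - 3, the right-hand side is ∫_0^4/3 (-2*x^2 + 3*x - 3) v dx + 2·v(4/3).


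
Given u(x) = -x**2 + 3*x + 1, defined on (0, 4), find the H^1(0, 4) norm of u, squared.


||u||_{H^1}^2 = 712/15

The H^1 norm (squared) on an interval (0, L) is
  ||u||_{H^1}^2 = ∫_0^L u(x)^2 dx + ∫_0^L u'(x)^2 dx.
Compute u'(x) = 3 - 2*x.
Then u(x)^2 = x**4 - 6*x**3 + 7*x**2 + 6*x + 1 and u'(x)^2 = 4*x**2 - 12*x + 9.
Integrate each monomial from 0 to 4 using ∫_0^4 c·x^n dx = c·4^(n+1)/(n+1):
  ∫_0^4 u(x)^2 dx = ∫_0^4 (x^4 - 6*x^3 + 7*x^2 + 6*x + 1) dx. Term by term:
    ∫_0^4 x^4 dx = 1024/5;  ∫_0^4 -6*x^3 dx = -384;  ∫_0^4 7*x^2 dx = 448/3;
    ∫_0^4 6*x dx = 48;  ∫_0^4 1 dx = 4.
  Sum: 1024/5 − 384 + 448/3 + 48 + 4 = 332/15.
  ∫_0^4 u'(x)^2 dx = ∫_0^4 (4*x^2 - 12*x + 9) dx. Term by term:
    ∫_0^4 4*x^2 dx = 256/3;  ∫_0^4 -12*x dx = -96;  ∫_0^4 9 dx = 36.
  Sum: 256/3 − 96 + 36 = 76/3.
Adding: ||u||_{H^1}^2 = 332/15 + 76/3 = 712/15.


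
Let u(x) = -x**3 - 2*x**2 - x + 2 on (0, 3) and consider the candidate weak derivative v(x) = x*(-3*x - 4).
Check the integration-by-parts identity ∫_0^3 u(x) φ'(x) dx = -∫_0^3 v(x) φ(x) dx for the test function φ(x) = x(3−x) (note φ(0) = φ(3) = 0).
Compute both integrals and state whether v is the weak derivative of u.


LHS = 1359/20, RHS = 1269/20. No, v is not the weak derivative of u.

u(x) = -x**3 - 2*x**2 - x + 2, classical derivative u'(x) = -3*x**2 - 4*x - 1.
φ(x) = x(3−x), so φ'(x) = 3 - 2*x.
Note φ(0) = φ(3) = 0, so the boundary term u·φ vanishes.
LHS = ∫_0^3 u(x) φ'(x) dx = ∫_0^3 (2*x^4 + x^3 - 4*x^2 - 7*x + 6) dx. Term by term:
  ∫_0^3 2*x^4 dx = 486/5;  ∫_0^3 x^3 dx = 81/4;  ∫_0^3 -4*x^2 dx = -36;
  ∫_0^3 -7*x dx = -63/2;  ∫_0^3 6 dx = 18.
Sum: 486/5 + 81/4 − 36 − 63/2 + 18 = 1359/20.
So LHS = 1359/20.
∫_0^3 v(x) φ(x) dx = ∫_0^3 (3*x^4 - 5*x^3 - 12*x^2) dx. Term by term:
  ∫_0^3 3*x^4 dx = 729/5;  ∫_0^3 -5*x^3 dx = -405/4;  ∫_0^3 -12*x^2 dx = -108.
Sum: 729/5 − 405/4 − 108 = -1269/20.
So RHS = -∫_0^3 v(x) φ(x) dx = 1269/20.
LHS − RHS = 9/2 ≠ 0, so the identity fails.
(For a valid weak derivative the identity must hold for EVERY test function, in particular this one. The failure shows v is NOT the weak derivative of u.)
Correct weak derivative would be u'(x) = -3*x**2 - 4*x - 1.


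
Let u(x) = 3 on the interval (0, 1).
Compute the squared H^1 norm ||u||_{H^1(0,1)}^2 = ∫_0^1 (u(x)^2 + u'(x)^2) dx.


||u||_{H^1}^2 = 9

The H^1 norm (squared) on an interval (0, L) is
  ||u||_{H^1}^2 = ∫_0^L u(x)^2 dx + ∫_0^L u'(x)^2 dx.
Compute u'(x) = 0.
Then u(x)^2 = 9 and u'(x)^2 = 0.
Integrate each monomial from 0 to 1 using ∫_0^1 c·x^n dx = c·1^(n+1)/(n+1):
  ∫_0^1 u(x)^2 dx = ∫_0^1 (9) dx. Term by term:
    ∫_0^1 9 dx = 9.
  ∫_0^1 u'(x)^2 dx = ∫_0^1 (0) dx. Term by term:
    ∫_0^1 0 dx = 0.
Adding: ||u||_{H^1}^2 = 9 + 0 = 9.


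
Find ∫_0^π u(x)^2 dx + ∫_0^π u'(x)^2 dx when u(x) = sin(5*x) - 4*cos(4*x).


||u||_{H^1(0,π)}^2 = -1360/9 + 149*π

u'(x) = 16*sin(4*x) + 5*cos(5*x).
Expand u² and (u')² and integrate term by term on (0, π), using: for integers n ≥ 1, ∫_0^π sin²(nx) dx = ∫_0^π cos²(nx) dx = π/2; for n ≠ n', ∫_0^π sin(nx)sin(n'x) dx = ∫_0^π cos(nx)cos(n'x) dx = 0; and by product-to-sum, ∫_0^π sin(nx)cos(n'x) dx = ½∫_0^π [sin((n+n')x) + sin((n−n')x)] dx, which is 0 when n+n' is even and 2n/(n²−n'²) when n+n' is odd (it need not vanish on (0, π)).
  u² squared terms: (-4)²·∫cos(4x)² dx = 16·π/2 = 8*π;  (1)²·∫sin(5x)² dx = 1·π/2 = π/2.
  u² cross terms: 2·(-4)·(1)·∫cos(4x)·sin(5x) dx = -8·(10/9) = -80/9.
  So ∫_0^π u² dx = 8*π + π/2 − 80/9 = -80/9 + 17*π/2.
  (u')² squared terms: (5)²·∫cos(5x)² dx = 25·π/2 = 25*π/2;  (16)²·∫sin(4x)² dx = 256·π/2 = 128*π.
  (u')² cross terms: 2·(5)·(16)·∫cos(5x)·sin(4x) dx = 160·(-8/9) = -1280/9.
  So ∫_0^π (u')² dx = 25*π/2 + 128*π − 1280/9 = -1280/9 + 281*π/2.
||u||_{H^1}^2 = (-80/9 + 17*π/2) + (-1280/9 + 281*π/2) = -1360/9 + 149*π.


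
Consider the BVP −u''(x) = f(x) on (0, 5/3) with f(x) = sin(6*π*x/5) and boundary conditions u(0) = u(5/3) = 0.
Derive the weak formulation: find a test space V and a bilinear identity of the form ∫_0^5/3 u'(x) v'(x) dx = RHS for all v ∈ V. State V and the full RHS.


V = H^1_0(0, 5/3) (so v(0) = v(5/3) = 0); weak form: ∫_0^5/3 u'v' dx = ∫_0^5/3 (sin(6*π*x/5)) v dx for all v ∈ V.

Multiply both sides by a test function v and integrate from 0 to 5/3:
  ∫_0^5/3 −u''(x) v(x) dx = ∫_0^5/3 f(x) v(x) dx.
Integrate the LHS by parts once:
  ∫_0^5/3 −u'' v dx = −[u'(x) v(x)]_0^5/3 + ∫_0^5/3 u'(x) v'(x) dx.
Thus ∫_0^5/3 u'(x) v'(x) dx = ∫_0^5/3 f(x) v(x) dx + [u'(x) v(x)]_0^5/3.
Choose V so that boundary terms are either known or forced to vanish.
u is Dirichlet: u(0) = u(5/3) = 0. Let V = H^1_0(0, 5/3); then v(0) = v(5/3) = 0, and [u' v]_0^5/3 = 0.
Weak formulation: find u (satisfying any essential BC) such that ∫_0^5/3 u'(x) v'(x) dx = ∫_0^5/3 f v dx for all v ∈ V.
Substituting f(x) = sin(6*π*x/5), the right-hand side is ∫_0^5/3 (sin(6*π*x/5)) v dx.


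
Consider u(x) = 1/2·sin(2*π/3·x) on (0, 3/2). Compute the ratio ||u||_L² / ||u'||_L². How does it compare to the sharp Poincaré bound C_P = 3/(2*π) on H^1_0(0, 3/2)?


||u||_L² / ||u'||_L² = 3/(2*π) = C_P.

u(x) = 1/2·sin(2*π/3·x), so u'(x) = π*cos(2*π*x/3)/3.
Writing u(x) = A·sin(kπx/L) with A = 1/2 and k = 1, use ∫_0^L sin²(kπx/L) dx = L/2 and ∫_0^L cos²(kπx/L) dx = L/2.
u² = 1/4·sin²(2*π/3·x) and (u')² = π^2/9·cos²(2*π/3·x), and each of sin², cos² integrates to L/2 = 3/4 over (0, 3/2).
∫_0^3/2 u² dx = 3/16, so ||u||_L² = sqrt(3)/4.
∫_0^3/2 (u')² dx = π^2/12, so ||u'||_L² = sqrt(3)*π/6.
Ratio ||u||_L² / ||u'||_L² = 3/(2*π).
Sharp Poincaré constant on H^1_0(0, 3/2) is C_P = L/π = 3/(2*π), achieved by sin(2*π/3·x).
This is the k = 1 eigenfunction (up to amplitude), so the ratio equals the sharp Poincaré constant exactly.


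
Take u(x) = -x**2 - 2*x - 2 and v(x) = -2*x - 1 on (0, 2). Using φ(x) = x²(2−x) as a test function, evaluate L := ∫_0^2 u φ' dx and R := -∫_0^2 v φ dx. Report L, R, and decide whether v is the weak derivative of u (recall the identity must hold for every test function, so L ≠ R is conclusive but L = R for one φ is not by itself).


LHS = 88/15, RHS = 68/15. No, v is not the weak derivative of u.

u(x) = -x**2 - 2*x - 2, classical derivative u'(x) = -2*x - 2.
φ(x) = x²(2−x), so φ'(x) = x*(4 - 3*x).
Note φ(0) = φ(2) = 0, so the boundary term u·φ vanishes.
LHS = ∫_0^2 u(x) φ'(x) dx = ∫_0^2 (3*x^4 + 2*x^3 - 2*x^2 - 8*x) dx. Term by term:
  ∫_0^2 3*x^4 dx = 96/5;  ∫_0^2 2*x^3 dx = 8;  ∫_0^2 -2*x^2 dx = -16/3;
  ∫_0^2 -8*x dx = -16.
Sum: 96/5 + 8 − 16/3 − 16 = 88/15.
So LHS = 88/15.
∫_0^2 v(x) φ(x) dx = ∫_0^2 (2*x^4 - 3*x^3 - 2*x^2) dx. Term by term:
  ∫_0^2 2*x^4 dx = 64/5;  ∫_0^2 -3*x^3 dx = -12;  ∫_0^2 -2*x^2 dx = -16/3.
Sum: 64/5 − 12 − 16/3 = -68/15.
So RHS = -∫_0^2 v(x) φ(x) dx = 68/15.
LHS − RHS = 4/3 ≠ 0, so the identity fails.
(For a valid weak derivative the identity must hold for EVERY test function, in particular this one. The failure shows v is NOT the weak derivative of u.)
Correct weak derivative would be u'(x) = -2*x - 2.


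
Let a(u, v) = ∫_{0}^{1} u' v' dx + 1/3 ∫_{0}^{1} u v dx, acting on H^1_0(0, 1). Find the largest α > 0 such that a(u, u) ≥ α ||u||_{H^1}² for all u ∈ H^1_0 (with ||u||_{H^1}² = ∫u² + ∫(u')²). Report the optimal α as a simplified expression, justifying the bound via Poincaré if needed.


α = (1/3 + π^2)/(1 + π^2)

Coercivity of a(·,·) on H^1_0(0, 1) means a(u, u) ≥ α ||u||_{H^1}² for every u ∈ H^1_0.
The interval has length L = 1, and Poincaré/coercivity depend only on L. Here a(u, u) = ∫(u')² + (1/3)·∫u².
Here 0 < c = 1/3 < 1. The condition a(u,u) ≥ α||u||_{H^1}² reads (1−α)∫(u')² ≥ (α−c)∫u². Any admissible α is ≤ 1 (rapidly oscillating u have ∫u²/∫(u')² → 0), and α = 1 would force 0 ≥ (1−c)∫u², impossible since c < 1; so 1−α > 0. By the sharp Poincaré inequality on H^1_0 of an interval of length L, ∫(u')² ≥ (π/L)²∫u² with equality for the first sine mode sin(π(x−x₀)/L) (x₀ the left endpoint), so the inequality holds for all u iff (1−α)(π/L)² ≥ α − c, i.e. α ≤ ((π/L)² + c)/((π/L)² + 1) = (1 + c(L/π)²)/(1 + (L/π)²). With (π/L)² = π^2 and c = 1/3, the largest admissible constant is α = ((π/L)² + c)/((π/L)² + 1).
Simplifying, α = (1/3 + π^2)/(1 + π^2).


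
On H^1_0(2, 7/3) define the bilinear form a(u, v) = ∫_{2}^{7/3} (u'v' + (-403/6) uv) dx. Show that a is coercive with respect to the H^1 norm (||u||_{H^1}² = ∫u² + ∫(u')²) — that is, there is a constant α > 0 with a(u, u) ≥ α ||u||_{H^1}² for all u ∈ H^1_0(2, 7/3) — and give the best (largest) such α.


α = (-403 + 54*π^2)/(6*(1 + 9*π^2))

Coercivity of a(·,·) on H^1_0(2, 7/3) means a(u, u) ≥ α ||u||_{H^1}² for every u ∈ H^1_0.
The interval has length L = 1/3, and Poincaré/coercivity depend only on L. Here a(u, u) = ∫(u')² + (-403/6)·∫u².
Here c = -403/6 < 0 with |c| < (π/L)² = 9*π^2, so coercivity still holds. The condition a(u,u) ≥ α||u||_{H^1}² reads (1−α)∫(u')² ≥ (α−c)∫u². Any admissible α is ≤ 1 (rapidly oscillating u have ∫u²/∫(u')² → 0), and α = 1 would force 0 ≥ (1−c)∫u², impossible since c < 1; so 1−α > 0. By the sharp Poincaré inequality on H^1_0 of an interval of length L, ∫(u')² ≥ (π/L)²∫u² with equality for the first sine mode sin(π(x−x₀)/L) (x₀ the left endpoint), so the inequality holds for all u iff (1−α)(π/L)² ≥ α − c, i.e. α ≤ ((π/L)² + c)/((π/L)² + 1) = (1 + c(L/π)²)/(1 + (L/π)²). (Direct route, valid since c ≤ 0: Poincaré gives c∫u² ≥ c(L/π)²∫(u')², so a(u,u) ≥ (1 + c(L/π)²)∫(u')², while ||u||_{H^1}² ≤ (1 + (L/π)²)∫(u')²; dividing yields the same α.) With (π/L)² = 9*π^2 and c = -403/6, the largest admissible constant is α = ((π/L)² + c)/((π/L)² + 1).
Simplifying, α = (-403 + 54*π^2)/(6*(1 + 9*π^2)).


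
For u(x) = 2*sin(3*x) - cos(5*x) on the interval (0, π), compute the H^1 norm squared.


||u||_{H^1(0,π)}^2 = 33*π

u'(x) = 5*sin(5*x) + 6*cos(3*x).
Expand u² and (u')² and integrate term by term on (0, π), using: for integers n ≥ 1, ∫_0^π sin²(nx) dx = ∫_0^π cos²(nx) dx = π/2; for n ≠ n', ∫_0^π sin(nx)sin(n'x) dx = ∫_0^π cos(nx)cos(n'x) dx = 0; and by product-to-sum, ∫_0^π sin(nx)cos(n'x) dx = ½∫_0^π [sin((n+n')x) + sin((n−n')x)] dx, which is 0 when n+n' is even and 2n/(n²−n'²) when n+n' is odd (it need not vanish on (0, π)).
  u² squared terms: (-1)²·∫cos(5x)² dx = 1·π/2 = π/2;  (2)²·∫sin(3x)² dx = 4·π/2 = 2*π.
  u² cross terms: 2·(-1)·(2)·∫cos(5x)·sin(3x) dx = -4·(0) = 0.
  So ∫_0^π u² dx = π/2 + 2*π + 0 = 5*π/2.
  (u')² squared terms: (5)²·∫sin(5x)² dx = 25·π/2 = 25*π/2;  (6)²·∫cos(3x)² dx = 36·π/2 = 18*π.
  (u')² cross terms: 2·(5)·(6)·∫sin(5x)·cos(3x) dx = 60·(0) = 0.
  So ∫_0^π (u')² dx = 25*π/2 + 18*π + 0 = 61*π/2.
||u||_{H^1}^2 = (5*π/2) + (61*π/2) = 33*π.


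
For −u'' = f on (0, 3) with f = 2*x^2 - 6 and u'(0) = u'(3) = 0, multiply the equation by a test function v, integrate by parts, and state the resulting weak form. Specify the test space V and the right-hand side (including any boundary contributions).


V = H^1(0, 3) (no boundary constraint on v; u is determined up to an additive constant); weak form: ∫_0^3 u'v' dx = ∫_0^3 (2*x^2 - 6) v dx for all v ∈ V.

Multiply both sides by a test function v and integrate from 0 to 3:
  ∫_0^3 −u''(x) v(x) dx = ∫_0^3 f(x) v(x) dx.
Integrate the LHS by parts once:
  ∫_0^3 −u'' v dx = −[u'(x) v(x)]_0^3 + ∫_0^3 u'(x) v'(x) dx.
Thus ∫_0^3 u'(x) v'(x) dx = ∫_0^3 f(x) v(x) dx + [u'(x) v(x)]_0^3.
Choose V so that boundary terms are either known or forced to vanish.
u has homogeneous Neumann: u'(0) = u'(3) = 0. So [u' v]_0^3 = 0·v(3) − 0·v(0) = 0 for any v; take V = H^1(0, 3).
Weak formulation: find u (satisfying any essential BC) such that ∫_0^3 u'(x) v'(x) dx = ∫_0^3 f v dx for all v ∈ V (homogeneous Neumann, so boundary terms vanish).
Substituting f(x) = 2*x^2 - 6, the right-hand side is ∫_0^3 (2*x^2 - 6) v dx.
Compatibility check (pure Neumann): taking v ≡ 1 ∈ V gives 0 = ∫_0^3 f dx + (0) − (0), i.e. ∫_0^3 f dx must equal u'(0) − u'(3) = 0. Indeed ∫_0^3 (2*x^2 - 6) dx = 0, so the data are compatible. The solution is then unique only up to an additive constant (fix it e.g. by requiring ∫_0^3 u dx = 0).


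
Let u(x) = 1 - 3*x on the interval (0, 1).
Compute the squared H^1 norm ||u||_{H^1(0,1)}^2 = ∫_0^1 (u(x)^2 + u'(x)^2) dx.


||u||_{H^1}^2 = 10

The H^1 norm (squared) on an interval (0, L) is
  ||u||_{H^1}^2 = ∫_0^L u(x)^2 dx + ∫_0^L u'(x)^2 dx.
Compute u'(x) = -3.
Then u(x)^2 = 9*x**2 - 6*x + 1 and u'(x)^2 = 9.
Integrate each monomial from 0 to 1 using ∫_0^1 c·x^n dx = c·1^(n+1)/(n+1):
  ∫_0^1 u(x)^2 dx = ∫_0^1 (9*x^2 - 6*x + 1) dx. Term by term:
    ∫_0^1 9*x^2 dx = 3;  ∫_0^1 -6*x dx = -3;  ∫_0^1 1 dx = 1.
  Sum: 3 − 3 + 1 = 1.
  ∫_0^1 u'(x)^2 dx = ∫_0^1 (9) dx. Term by term:
    ∫_0^1 9 dx = 9.
Adding: ||u||_{H^1}^2 = 1 + 9 = 10.


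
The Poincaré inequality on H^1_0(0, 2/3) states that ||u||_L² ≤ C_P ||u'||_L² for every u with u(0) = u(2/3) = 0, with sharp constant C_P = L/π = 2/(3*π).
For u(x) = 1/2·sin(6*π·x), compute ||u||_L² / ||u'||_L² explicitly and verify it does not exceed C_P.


||u||_L² / ||u'||_L² = 1/(6*π) < C_P = 2/(3*π).

u(x) = 1/2·sin(6*π·x), so u'(x) = 3*π*cos(6*π*x).
Writing u(x) = A·sin(kπx/L) with A = 1/2 and k = 4, use ∫_0^L sin²(kπx/L) dx = L/2 and ∫_0^L cos²(kπx/L) dx = L/2.
u² = 1/4·sin²(6*π·x) and (u')² = 9*π^2·cos²(6*π·x), and each of sin², cos² integrates to L/2 = 1/3 over (0, 2/3).
∫_0^2/3 u² dx = 1/12, so ||u||_L² = sqrt(3)/6.
∫_0^2/3 (u')² dx = 3*π^2, so ||u'||_L² = sqrt(3)*π.
Ratio ||u||_L² / ||u'||_L² = 1/(6*π).
Sharp Poincaré constant on H^1_0(0, 2/3) is C_P = L/π = 2/(3*π), achieved by sin(3*π/2·x).
This is the k = 4 harmonic; the ratio L/(kπ) is strictly less than C_P = L/π, consistent with the sharp inequality ||u||_L² ≤ C_P ||u'||_L².


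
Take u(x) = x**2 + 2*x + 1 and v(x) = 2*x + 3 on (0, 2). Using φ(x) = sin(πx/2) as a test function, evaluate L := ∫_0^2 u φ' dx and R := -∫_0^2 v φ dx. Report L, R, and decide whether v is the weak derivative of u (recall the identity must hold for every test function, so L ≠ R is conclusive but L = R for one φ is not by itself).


LHS = -16/π, RHS = -20/π. No, v is not the weak derivative of u.

u(x) = x**2 + 2*x + 1, classical derivative u'(x) = 2*x + 2.
φ(x) = sin(πx/2), so φ'(x) = π*cos(π*x/2)/2.
Note φ(0) = φ(2) = 0, so the boundary term u·φ vanishes.
LHS = ∫_0^2 u(x) φ'(x) dx = ∫_0^2 (π*x^2*cos(π*x/2)/2 + π*x*cos(π*x/2) + π*cos(π*x/2)/2) dx. Term by term:
  ∫_0^2 π*cos(π*x/2)/2 dx = 0;  ∫_0^2 π*x*cos(π*x/2) dx = -8/π;  ∫_0^2 π*x^2*cos(π*x/2)/2 dx = -8/π.
Sum: 0 − 8/π − 8/π = -16/π.
So LHS = -16/π.
∫_0^2 v(x) φ(x) dx = ∫_0^2 (2*x*sin(π*x/2) + 3*sin(π*x/2)) dx. Term by term:
  ∫_0^2 3*sin(π*x/2) dx = 12/π;  ∫_0^2 2*x*sin(π*x/2) dx = 8/π.
Sum: 12/π + 8/π = 20/π.
So RHS = -∫_0^2 v(x) φ(x) dx = -20/π.
LHS − RHS = 4/π ≠ 0, so the identity fails.
(For a valid weak derivative the identity must hold for EVERY test function, in particular this one. The failure shows v is NOT the weak derivative of u.)
Correct weak derivative would be u'(x) = 2*x + 2.


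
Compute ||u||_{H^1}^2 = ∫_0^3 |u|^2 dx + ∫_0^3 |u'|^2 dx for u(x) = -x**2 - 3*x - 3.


||u||_{H^1}^2 = 5301/10

The H^1 norm (squared) on an interval (0, L) is
  ||u||_{H^1}^2 = ∫_0^L u(x)^2 dx + ∫_0^L u'(x)^2 dx.
Compute u'(x) = -2*x - 3.
Then u(x)^2 = x**4 + 6*x**3 + 15*x**2 + 18*x + 9 and u'(x)^2 = 4*x**2 + 12*x + 9.
Integrate each monomial from 0 to 3 using ∫_0^3 c·x^n dx = c·3^(n+1)/(n+1):
  ∫_0^3 u(x)^2 dx = ∫_0^3 (x^4 + 6*x^3 + 15*x^2 + 18*x + 9) dx. Term by term:
    ∫_0^3 x^4 dx = 243/5;  ∫_0^3 6*x^3 dx = 243/2;  ∫_0^3 15*x^2 dx = 135;
    ∫_0^3 18*x dx = 81;  ∫_0^3 9 dx = 27.
  Sum: 243/5 + 243/2 + 135 + 81 + 27 = 4131/10.
  ∫_0^3 u'(x)^2 dx = ∫_0^3 (4*x^2 + 12*x + 9) dx. Term by term:
    ∫_0^3 4*x^2 dx = 36;  ∫_0^3 12*x dx = 54;  ∫_0^3 9 dx = 27.
  Sum: 36 + 54 + 27 = 117.
Adding: ||u||_{H^1}^2 = 4131/10 + 117 = 5301/10.


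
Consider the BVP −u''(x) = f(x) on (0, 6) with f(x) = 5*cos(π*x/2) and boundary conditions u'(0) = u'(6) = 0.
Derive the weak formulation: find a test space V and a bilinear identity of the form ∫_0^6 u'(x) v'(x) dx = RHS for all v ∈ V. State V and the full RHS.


V = H^1(0, 6) (no boundary constraint on v; u is determined up to an additive constant); weak form: ∫_0^6 u'v' dx = ∫_0^6 (5*cos(π*x/2)) v dx for all v ∈ V.

Multiply both sides by a test function v and integrate from 0 to 6:
  ∫_0^6 −u''(x) v(x) dx = ∫_0^6 f(x) v(x) dx.
Integrate the LHS by parts once:
  ∫_0^6 −u'' v dx = −[u'(x) v(x)]_0^6 + ∫_0^6 u'(x) v'(x) dx.
Thus ∫_0^6 u'(x) v'(x) dx = ∫_0^6 f(x) v(x) dx + [u'(x) v(x)]_0^6.
Choose V so that boundary terms are either known or forced to vanish.
u has homogeneous Neumann: u'(0) = u'(6) = 0. So [u' v]_0^6 = 0·v(6) − 0·v(0) = 0 for any v; take V = H^1(0, 6).
Weak formulation: find u (satisfying any essential BC) such that ∫_0^6 u'(x) v'(x) dx = ∫_0^6 f v dx for all v ∈ V (homogeneous Neumann, so boundary terms vanish).
Substituting f(x) = 5*cos(π*x/2), the right-hand side is ∫_0^6 (5*cos(π*x/2)) v dx.
Compatibility check (pure Neumann): taking v ≡ 1 ∈ V gives 0 = ∫_0^6 f dx + (0) − (0), i.e. ∫_0^6 f dx must equal u'(0) − u'(6) = 0. Indeed ∫_0^6 (5*cos(π*x/2)) dx = 0, so the data are compatible. The solution is then unique only up to an additive constant (fix it e.g. by requiring ∫_0^6 u dx = 0).


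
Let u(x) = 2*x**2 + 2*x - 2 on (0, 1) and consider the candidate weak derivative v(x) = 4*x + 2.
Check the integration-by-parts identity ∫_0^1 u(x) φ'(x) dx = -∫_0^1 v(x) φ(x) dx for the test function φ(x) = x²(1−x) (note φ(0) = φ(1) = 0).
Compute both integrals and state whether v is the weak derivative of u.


LHS = -11/30, RHS = -11/30. Yes, v = u' weakly.

u(x) = 2*x**2 + 2*x - 2, classical derivative u'(x) = 4*x + 2.
φ(x) = x²(1−x), so φ'(x) = x*(2 - 3*x).
Note φ(0) = φ(1) = 0, so the boundary term u·φ vanishes.
LHS = ∫_0^1 u(x) φ'(x) dx = ∫_0^1 (-6*x^4 - 2*x^3 + 10*x^2 - 4*x) dx. Term by term:
  ∫_0^1 -6*x^4 dx = -6/5;  ∫_0^1 -2*x^3 dx = -1/2;  ∫_0^1 10*x^2 dx = 10/3;
  ∫_0^1 -4*x dx = -2.
Sum: -6/5 − 1/2 + 10/3 − 2 = -11/30.
So LHS = -11/30.
∫_0^1 v(x) φ(x) dx = ∫_0^1 (-4*x^4 + 2*x^3 + 2*x^2) dx. Term by term:
  ∫_0^1 -4*x^4 dx = -4/5;  ∫_0^1 2*x^3 dx = 1/2;  ∫_0^1 2*x^2 dx = 2/3.
Sum: -4/5 + 1/2 + 2/3 = 11/30.
So RHS = -∫_0^1 v(x) φ(x) dx = -11/30.
LHS = RHS, so the identity holds for this test φ.
Moreover u is smooth here and v(x) = u'(x) = 4*x + 2 pointwise, so the identity holds for every test function. Hence v is the weak derivative of u.


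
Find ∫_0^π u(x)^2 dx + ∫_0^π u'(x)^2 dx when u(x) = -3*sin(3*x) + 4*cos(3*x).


||u||_{H^1(0,π)}^2 = 125*π

u'(x) = -12*sin(3*x) - 9*cos(3*x).
Expand u² and (u')² and integrate term by term on (0, π), using: for integers n ≥ 1, ∫_0^π sin²(nx) dx = ∫_0^π cos²(nx) dx = π/2; for n ≠ n', ∫_0^π sin(nx)sin(n'x) dx = ∫_0^π cos(nx)cos(n'x) dx = 0; and by product-to-sum, ∫_0^π sin(nx)cos(n'x) dx = ½∫_0^π [sin((n+n')x) + sin((n−n')x)] dx, which is 0 when n+n' is even and 2n/(n²−n'²) when n+n' is odd (it need not vanish on (0, π)).
  u² squared terms: (-3)²·∫sin(3x)² dx = 9·π/2 = 9*π/2;  (4)²·∫cos(3x)² dx = 16·π/2 = 8*π.
  u² cross terms: 2·(-3)·(4)·∫sin(3x)·cos(3x) dx = -24·(0) = 0.
  So ∫_0^π u² dx = 9*π/2 + 8*π + 0 = 25*π/2.
  (u')² squared terms: (-12)²·∫sin(3x)² dx = 144·π/2 = 72*π;  (-9)²·∫cos(3x)² dx = 81·π/2 = 81*π/2.
  (u')² cross terms: 2·(-12)·(-9)·∫sin(3x)·cos(3x) dx = 216·(0) = 0.
  So ∫_0^π (u')² dx = 72*π + 81*π/2 + 0 = 225*π/2.
||u||_{H^1}^2 = (25*π/2) + (225*π/2) = 125*π.


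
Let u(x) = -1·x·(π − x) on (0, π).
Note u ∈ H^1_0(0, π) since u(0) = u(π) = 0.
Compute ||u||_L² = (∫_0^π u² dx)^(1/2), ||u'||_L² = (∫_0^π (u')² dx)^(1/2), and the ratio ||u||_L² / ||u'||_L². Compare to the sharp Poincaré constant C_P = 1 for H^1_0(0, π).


||u||_L² / ||u'||_L² = sqrt(10)*π/10 < C_P = 1.

u(x) = -1·x·(π − x), so u'(x) = 2*x - π.
u(x) = -1·x·(π − x) vanishes at x = 0 and x = π, so u ∈ H^1_0(0, π). Differentiate via the product rule and integrate the resulting polynomials term by term.
  ∫_0^π u² dx = ∫_0^π (x^4 - 2*π*x^3 + π^2*x^2) dx. Term by term:
    ∫_0^π x^4 dx = π^5/5;  ∫_0^π -2*π*x^3 dx = -π^5/2;  ∫_0^π π^2*x^2 dx = π^5/3.
  Sum: π^5/5 − π^5/2 + π^5/3 = π^5/30.
  ∫_0^π (u')² dx = ∫_0^π (4*x^2 - 4*π*x + π^2) dx. Term by term:
    ∫_0^π 4*x^2 dx = 4*π^3/3;  ∫_0^π -4*π*x dx = -2*π^3;  ∫_0^π π^2 dx = π^3.
  Sum: 4*π^3/3 − 2*π^3 + π^3 = π^3/3.
∫_0^π u² dx = π^5/30, so ||u||_L² = sqrt(30)*π^(5/2)/30.
∫_0^π (u')² dx = π^3/3, so ||u'||_L² = sqrt(3)*π^(3/2)/3.
Ratio ||u||_L² / ||u'||_L² = sqrt(10)*π/10.
Sharp Poincaré constant on H^1_0(0, π) is C_P = L/π = 1, achieved by sin(x).
A polynomial bump cannot attain the sharp Poincaré constant (only the first sine eigenfunction does), so the ratio is strictly less than C_P, consistent with ||u||_L² ≤ C_P ||u'||_L².


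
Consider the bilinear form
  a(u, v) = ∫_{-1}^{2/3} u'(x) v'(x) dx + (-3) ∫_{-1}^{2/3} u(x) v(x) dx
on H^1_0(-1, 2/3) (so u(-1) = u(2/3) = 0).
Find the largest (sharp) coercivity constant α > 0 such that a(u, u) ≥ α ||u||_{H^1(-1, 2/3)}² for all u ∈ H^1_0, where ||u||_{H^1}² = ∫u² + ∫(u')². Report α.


α = 3*(-25 + 3*π^2)/(25 + 9*π^2)

Coercivity of a(·,·) on H^1_0(-1, 2/3) means a(u, u) ≥ α ||u||_{H^1}² for every u ∈ H^1_0.
The interval has length L = 5/3, and Poincaré/coercivity depend only on L. Here a(u, u) = ∫(u')² + (-3)·∫u².
Here c = -3 < 0 with |c| < (π/L)² = 9*π^2/25, so coercivity still holds. The condition a(u,u) ≥ α||u||_{H^1}² reads (1−α)∫(u')² ≥ (α−c)∫u². Any admissible α is ≤ 1 (rapidly oscillating u have ∫u²/∫(u')² → 0), and α = 1 would force 0 ≥ (1−c)∫u², impossible since c < 1; so 1−α > 0. By the sharp Poincaré inequality on H^1_0 of an interval of length L, ∫(u')² ≥ (π/L)²∫u² with equality for the first sine mode sin(π(x−x₀)/L) (x₀ the left endpoint), so the inequality holds for all u iff (1−α)(π/L)² ≥ α − c, i.e. α ≤ ((π/L)² + c)/((π/L)² + 1) = (1 + c(L/π)²)/(1 + (L/π)²). (Direct route, valid since c ≤ 0: Poincaré gives c∫u² ≥ c(L/π)²∫(u')², so a(u,u) ≥ (1 + c(L/π)²)∫(u')², while ||u||_{H^1}² ≤ (1 + (L/π)²)∫(u')²; dividing yields the same α.) With (π/L)² = 9*π^2/25 and c = -3, the largest admissible constant is α = ((π/L)² + c)/((π/L)² + 1).
Simplifying, α = 3*(-25 + 3*π^2)/(25 + 9*π^2).


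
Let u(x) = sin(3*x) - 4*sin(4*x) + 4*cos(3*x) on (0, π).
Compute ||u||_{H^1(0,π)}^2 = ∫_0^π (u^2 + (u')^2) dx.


||u||_{H^1(0,π)}^2 = -2560/7 + 221*π

u'(x) = -12*sin(3*x) + 3*cos(3*x) - 16*cos(4*x).
Expand u² and (u')² and integrate term by term on (0, π), using: for integers n ≥ 1, ∫_0^π sin²(nx) dx = ∫_0^π cos²(nx) dx = π/2; for n ≠ n', ∫_0^π sin(nx)sin(n'x) dx = ∫_0^π cos(nx)cos(n'x) dx = 0; and by product-to-sum, ∫_0^π sin(nx)cos(n'x) dx = ½∫_0^π [sin((n+n')x) + sin((n−n')x)] dx, which is 0 when n+n' is even and 2n/(n²−n'²) when n+n' is odd (it need not vanish on (0, π)).
  u² squared terms: (-4)²·∫sin(4x)² dx = 16·π/2 = 8*π;  (4)²·∫cos(3x)² dx = 16·π/2 = 8*π;  (1)²·∫sin(3x)² dx = 1·π/2 = π/2.
  u² cross terms: 2·(-4)·(4)·∫sin(4x)·cos(3x) dx = -32·(8/7) = -256/7;  2·(-4)·(1)·∫sin(4x)·sin(3x) dx = -8·(0) = 0;  2·(4)·(1)·∫cos(3x)·sin(3x) dx = 8·(0) = 0.
  So ∫_0^π u² dx = 8*π + 8*π + π/2 − 256/7 + 0 + 0 = -256/7 + 33*π/2.
  (u')² squared terms: (-16)²·∫cos(4x)² dx = 256·π/2 = 128*π;  (-12)²·∫sin(3x)² dx = 144·π/2 = 72*π;  (3)²·∫cos(3x)² dx = 9·π/2 = 9*π/2.
  (u')² cross terms: 2·(-16)·(-12)·∫cos(4x)·sin(3x) dx = 384·(-6/7) = -2304/7;  2·(-16)·(3)·∫cos(4x)·cos(3x) dx = -96·(0) = 0;  2·(-12)·(3)·∫sin(3x)·cos(3x) dx = -72·(0) = 0.
  So ∫_0^π (u')² dx = 128*π + 72*π + 9*π/2 − 2304/7 + 0 + 0 = -2304/7 + 409*π/2.
||u||_{H^1}^2 = (-256/7 + 33*π/2) + (-2304/7 + 409*π/2) = -2560/7 + 221*π.


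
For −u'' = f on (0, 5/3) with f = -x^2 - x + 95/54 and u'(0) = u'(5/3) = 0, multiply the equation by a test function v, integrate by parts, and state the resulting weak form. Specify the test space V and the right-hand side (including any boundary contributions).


V = H^1(0, 5/3) (no boundary constraint on v; u is determined up to an additive constant); weak form: ∫_0^5/3 u'v' dx = ∫_0^5/3 (-x^2 - x + 95/54) v dx for all v ∈ V.

Multiply both sides by a test function v and integrate from 0 to 5/3:
  ∫_0^5/3 −u''(x) v(x) dx = ∫_0^5/3 f(x) v(x) dx.
Integrate the LHS by parts once:
  ∫_0^5/3 −u'' v dx = −[u'(x) v(x)]_0^5/3 + ∫_0^5/3 u'(x) v'(x) dx.
Thus ∫_0^5/3 u'(x) v'(x) dx = ∫_0^5/3 f(x) v(x) dx + [u'(x) v(x)]_0^5/3.
Choose V so that boundary terms are either known or forced to vanish.
u has homogeneous Neumann: u'(0) = u'(5/3) = 0. So [u' v]_0^5/3 = 0·v(5/3) − 0·v(0) = 0 for any v; take V = H^1(0, 5/3).
Weak formulation: find u (satisfying any essential BC) such that ∫_0^5/3 u'(x) v'(x) dx = ∫_0^5/3 f v dx for all v ∈ V (homogeneous Neumann, so boundary terms vanish).
Substituting f(x) = -x^2 - x + 95/54, the right-hand side is ∫_0^5/3 (-x^2 - x + 95/54) v dx.
Compatibility check (pure Neumann): taking v ≡ 1 ∈ V gives 0 = ∫_0^5/3 f dx + (0) − (0), i.e. ∫_0^5/3 f dx must equal u'(0) − u'(5/3) = 0. Indeed ∫_0^5/3 (-x^2 - x + 95/54) dx = 0, so the data are compatible. The solution is then unique only up to an additive constant (fix it e.g. by requiring ∫_0^5/3 u dx = 0).


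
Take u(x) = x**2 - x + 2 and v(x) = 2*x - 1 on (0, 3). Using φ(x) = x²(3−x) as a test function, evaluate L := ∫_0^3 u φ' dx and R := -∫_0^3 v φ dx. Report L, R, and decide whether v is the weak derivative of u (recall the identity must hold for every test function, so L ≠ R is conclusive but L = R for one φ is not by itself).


LHS = -351/20, RHS = -351/20. Yes, v = u' weakly.

u(x) = x**2 - x + 2, classical derivative u'(x) = 2*x - 1.
φ(x) = x²(3−x), so φ'(x) = 3*x*(2 - x).
Note φ(0) = φ(3) = 0, so the boundary term u·φ vanishes.
LHS = ∫_0^3 u(x) φ'(x) dx = ∫_0^3 (-3*x^4 + 9*x^3 - 12*x^2 + 12*x) dx. Term by term:
  ∫_0^3 -3*x^4 dx = -729/5;  ∫_0^3 9*x^3 dx = 729/4;  ∫_0^3 -12*x^2 dx = -108;
  ∫_0^3 12*x dx = 54.
Sum: -729/5 + 729/4 − 108 + 54 = -351/20.
So LHS = -351/20.
∫_0^3 v(x) φ(x) dx = ∫_0^3 (-2*x^4 + 7*x^3 - 3*x^2) dx. Term by term:
  ∫_0^3 -2*x^4 dx = -486/5;  ∫_0^3 7*x^3 dx = 567/4;  ∫_0^3 -3*x^2 dx = -27.
Sum: -486/5 + 567/4 − 27 = 351/20.
So RHS = -∫_0^3 v(x) φ(x) dx = -351/20.
LHS = RHS, so the identity holds for this test φ.
Moreover u is smooth here and v(x) = u'(x) = 2*x - 1 pointwise, so the identity holds for every test function. Hence v is the weak derivative of u.


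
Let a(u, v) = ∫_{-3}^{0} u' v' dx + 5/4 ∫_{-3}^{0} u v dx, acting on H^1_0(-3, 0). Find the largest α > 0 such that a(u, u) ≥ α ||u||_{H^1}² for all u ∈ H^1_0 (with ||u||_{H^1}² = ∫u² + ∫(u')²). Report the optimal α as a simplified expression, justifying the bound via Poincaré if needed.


α = 1

Coercivity of a(·,·) on H^1_0(-3, 0) means a(u, u) ≥ α ||u||_{H^1}² for every u ∈ H^1_0.
The interval has length L = 3, and Poincaré/coercivity depend only on L. Here a(u, u) = ∫(u')² + (5/4)·∫u².
Here c = 5/4 ≥ 1, so a(u,u) = ∫(u')² + c∫u² ≥ ∫(u')² + ∫u² = ||u||_{H^1}², i.e. α = 1 works. No larger α is possible: a(u,u) ≥ α||u||_{H^1}² means (1−α)∫(u')² ≥ (α−c)∫u², and for the modes u_n = sin(nπ(x−x₀)/L) (x₀ the left endpoint) one has ∫u_n²/∫(u_n')² = (L/(nπ))² → 0, so a(u_n,u_n)/||u_n||_{H^1}² → 1. Hence the optimal constant is α = 1.
Therefore α = 1.


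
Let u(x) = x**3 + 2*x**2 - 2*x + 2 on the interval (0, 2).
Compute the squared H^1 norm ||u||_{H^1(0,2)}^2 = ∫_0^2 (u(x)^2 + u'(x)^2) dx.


||u||_{H^1}^2 = 21968/105

The H^1 norm (squared) on an interval (0, L) is
  ||u||_{H^1}^2 = ∫_0^L u(x)^2 dx + ∫_0^L u'(x)^2 dx.
Compute u'(x) = 3*x**2 + 4*x - 2.
Then u(x)^2 = x**6 + 4*x**5 - 4*x**3 + 12*x**2 - 8*x + 4 and u'(x)^2 = 9*x**4 + 24*x**3 + 4*x**2 - 16*x + 4.
Integrate each monomial from 0 to 2 using ∫_0^2 c·x^n dx = c·2^(n+1)/(n+1):
  ∫_0^2 u(x)^2 dx = ∫_0^2 (x^6 + 4*x^5 - 4*x^3 + 12*x^2 - 8*x + 4) dx. Term by term:
    ∫_0^2 x^6 dx = 128/7;  ∫_0^2 4*x^5 dx = 128/3;  ∫_0^2 -4*x^3 dx = -16;
    ∫_0^2 12*x^2 dx = 32;  ∫_0^2 -8*x dx = -16;  ∫_0^2 4 dx = 8.
  Sum: 128/7 + 128/3 − 16 + 32 − 16 + 8 = 1448/21.
  ∫_0^2 u'(x)^2 dx = ∫_0^2 (9*x^4 + 24*x^3 + 4*x^2 - 16*x + 4) dx. Term by term:
    ∫_0^2 9*x^4 dx = 288/5;  ∫_0^2 24*x^3 dx = 96;  ∫_0^2 4*x^2 dx = 32/3;
    ∫_0^2 -16*x dx = -32;  ∫_0^2 4 dx = 8.
  Sum: 288/5 + 96 + 32/3 − 32 + 8 = 2104/15.
Adding: ||u||_{H^1}^2 = 1448/21 + 2104/15 = 21968/105.


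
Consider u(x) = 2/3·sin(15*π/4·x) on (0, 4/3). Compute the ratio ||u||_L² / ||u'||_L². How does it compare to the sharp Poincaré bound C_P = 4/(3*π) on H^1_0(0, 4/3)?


||u||_L² / ||u'||_L² = 4/(15*π) < C_P = 4/(3*π).

u(x) = 2/3·sin(15*π/4·x), so u'(x) = 5*π*cos(15*π*x/4)/2.
Writing u(x) = A·sin(kπx/L) with A = 2/3 and k = 5, use ∫_0^L sin²(kπx/L) dx = L/2 and ∫_0^L cos²(kπx/L) dx = L/2.
u² = 4/9·sin²(15*π/4·x) and (u')² = 25*π^2/4·cos²(15*π/4·x), and each of sin², cos² integrates to L/2 = 2/3 over (0, 4/3).
∫_0^4/3 u² dx = 8/27, so ||u||_L² = 2*sqrt(6)/9.
∫_0^4/3 (u')² dx = 25*π^2/6, so ||u'||_L² = 5*sqrt(6)*π/6.
Ratio ||u||_L² / ||u'||_L² = 4/(15*π).
Sharp Poincaré constant on H^1_0(0, 4/3) is C_P = L/π = 4/(3*π), achieved by sin(3*π/4·x).
This is the k = 5 harmonic; the ratio L/(kπ) is strictly less than C_P = L/π, consistent with the sharp inequality ||u||_L² ≤ C_P ||u'||_L².


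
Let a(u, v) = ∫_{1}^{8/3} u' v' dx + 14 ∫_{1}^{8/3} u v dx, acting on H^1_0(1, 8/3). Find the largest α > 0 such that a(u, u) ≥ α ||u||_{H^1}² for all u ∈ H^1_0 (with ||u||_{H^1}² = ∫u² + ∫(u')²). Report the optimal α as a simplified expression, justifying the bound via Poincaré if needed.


α = 1

Coercivity of a(·,·) on H^1_0(1, 8/3) means a(u, u) ≥ α ||u||_{H^1}² for every u ∈ H^1_0.
The interval has length L = 5/3, and Poincaré/coercivity depend only on L. Here a(u, u) = ∫(u')² + (14)·∫u².
Here c = 14 ≥ 1, so a(u,u) = ∫(u')² + c∫u² ≥ ∫(u')² + ∫u² = ||u||_{H^1}², i.e. α = 1 works. No larger α is possible: a(u,u) ≥ α||u||_{H^1}² means (1−α)∫(u')² ≥ (α−c)∫u², and for the modes u_n = sin(nπ(x−x₀)/L) (x₀ the left endpoint) one has ∫u_n²/∫(u_n')² = (L/(nπ))² → 0, so a(u_n,u_n)/||u_n||_{H^1}² → 1. Hence the optimal constant is α = 1.
Therefore α = 1.


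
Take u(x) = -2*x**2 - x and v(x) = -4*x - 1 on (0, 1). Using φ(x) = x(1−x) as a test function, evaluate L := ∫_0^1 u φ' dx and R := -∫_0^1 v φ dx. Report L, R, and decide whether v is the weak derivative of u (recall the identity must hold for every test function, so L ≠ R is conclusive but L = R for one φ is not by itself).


LHS = 1/2, RHS = 1/2. Yes, v = u' weakly.

u(x) = -2*x**2 - x, classical derivative u'(x) = -4*x - 1.
φ(x) = x(1−x), so φ'(x) = 1 - 2*x.
Note φ(0) = φ(1) = 0, so the boundary term u·φ vanishes.
LHS = ∫_0^1 u(x) φ'(x) dx = ∫_0^1 (4*x^3 - x) dx. Term by term:
  ∫_0^1 4*x^3 dx = 1;  ∫_0^1 -x dx = -1/2.
Sum: 1 − 1/2 = 1/2.
So LHS = 1/2.
∫_0^1 v(x) φ(x) dx = ∫_0^1 (4*x^3 - 3*x^2 - x) dx. Term by term:
  ∫_0^1 4*x^3 dx = 1;  ∫_0^1 -3*x^2 dx = -1;  ∫_0^1 -x dx = -1/2.
Sum: 1 − 1 − 1/2 = -1/2.
So RHS = -∫_0^1 v(x) φ(x) dx = 1/2.
LHS = RHS, so the identity holds for this test φ.
Moreover u is smooth here and v(x) = u'(x) = -4*x - 1 pointwise, so the identity holds for every test function. Hence v is the weak derivative of u.


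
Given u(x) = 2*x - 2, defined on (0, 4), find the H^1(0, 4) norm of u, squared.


||u||_{H^1}^2 = 160/3

The H^1 norm (squared) on an interval (0, L) is
  ||u||_{H^1}^2 = ∫_0^L u(x)^2 dx + ∫_0^L u'(x)^2 dx.
Compute u'(x) = 2.
Then u(x)^2 = 4*x**2 - 8*x + 4 and u'(x)^2 = 4.
Integrate each monomial from 0 to 4 using ∫_0^4 c·x^n dx = c·4^(n+1)/(n+1):
  ∫_0^4 u(x)^2 dx = ∫_0^4 (4*x^2 - 8*x + 4) dx. Term by term:
    ∫_0^4 4*x^2 dx = 256/3;  ∫_0^4 -8*x dx = -64;  ∫_0^4 4 dx = 16.
  Sum: 256/3 − 64 + 16 = 112/3.
  ∫_0^4 u'(x)^2 dx = ∫_0^4 (4) dx. Term by term:
    ∫_0^4 4 dx = 16.
Adding: ||u||_{H^1}^2 = 112/3 + 16 = 160/3.


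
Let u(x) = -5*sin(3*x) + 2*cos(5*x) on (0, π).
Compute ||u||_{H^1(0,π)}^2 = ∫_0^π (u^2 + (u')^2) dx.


||u||_{H^1(0,π)}^2 = 177*π

u'(x) = -10*sin(5*x) - 15*cos(3*x).
Expand u² and (u')² and integrate term by term on (0, π), using: for integers n ≥ 1, ∫_0^π sin²(nx) dx = ∫_0^π cos²(nx) dx = π/2; for n ≠ n', ∫_0^π sin(nx)sin(n'x) dx = ∫_0^π cos(nx)cos(n'x) dx = 0; and by product-to-sum, ∫_0^π sin(nx)cos(n'x) dx = ½∫_0^π [sin((n+n')x) + sin((n−n')x)] dx, which is 0 when n+n' is even and 2n/(n²−n'²) when n+n' is odd (it need not vanish on (0, π)).
  u² squared terms: (-5)²·∫sin(3x)² dx = 25·π/2 = 25*π/2;  (2)²·∫cos(5x)² dx = 4·π/2 = 2*π.
  u² cross terms: 2·(-5)·(2)·∫sin(3x)·cos(5x) dx = -20·(0) = 0.
  So ∫_0^π u² dx = 25*π/2 + 2*π + 0 = 29*π/2.
  (u')² squared terms: (-15)²·∫cos(3x)² dx = 225·π/2 = 225*π/2;  (-10)²·∫sin(5x)² dx = 100·π/2 = 50*π.
  (u')² cross terms: 2·(-15)·(-10)·∫cos(3x)·sin(5x) dx = 300·(0) = 0.
  So ∫_0^π (u')² dx = 225*π/2 + 50*π + 0 = 325*π/2.
||u||_{H^1}^2 = (29*π/2) + (325*π/2) = 177*π.
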